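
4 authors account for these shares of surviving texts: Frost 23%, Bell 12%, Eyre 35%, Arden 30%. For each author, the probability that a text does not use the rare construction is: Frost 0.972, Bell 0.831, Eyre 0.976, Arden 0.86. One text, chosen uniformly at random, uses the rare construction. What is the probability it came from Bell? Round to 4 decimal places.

Taking complements, P(rare-form | each) = Frost 0.028, Bell 0.169, Eyre 0.024, Arden 0.14.
Compute prior × likelihood for every hypothesis:
  Frost: 0.23 × 0.028 = 0.00644
  Bell: 0.12 × 0.169 = 0.02028
  Eyre: 0.35 × 0.024 = 0.0084
  Arden: 0.3 × 0.14 = 0.042
Total = 0.07712.
P(Bell | evidence) = 0.02028 / 0.07712 ≈ 0.2630.

0.2630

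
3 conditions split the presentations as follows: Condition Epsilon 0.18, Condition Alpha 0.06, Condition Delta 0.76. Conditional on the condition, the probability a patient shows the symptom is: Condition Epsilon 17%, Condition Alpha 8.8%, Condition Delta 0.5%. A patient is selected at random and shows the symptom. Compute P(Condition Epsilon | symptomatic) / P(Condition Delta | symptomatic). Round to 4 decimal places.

8.0526

Unnormalized posteriors (prior × likelihood):
  Condition Epsilon: 0.18 × 0.17 = 0.0306
  Condition Alpha: 0.06 × 0.088 = 0.00528
  Condition Delta: 0.76 × 0.005 = 0.0038
Sum = 0.03968.
The ratio is 0.0306 / 0.0038 (the normalizer cancels) = 8.0526.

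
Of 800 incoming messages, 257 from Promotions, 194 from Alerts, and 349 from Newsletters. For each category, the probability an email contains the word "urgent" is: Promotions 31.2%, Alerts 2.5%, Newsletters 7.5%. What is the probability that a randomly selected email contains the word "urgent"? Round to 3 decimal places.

By Bayes' rule, posterior ∝ prior × likelihood:
  Promotions: 0.32125 × 0.312 = 0.10023
  Alerts: 0.2425 × 0.025 = 0.0060625
  Newsletters: 0.43625 × 0.075 = 0.03271875
P(urgent-flag) = 0.10023 + 0.0060625 + 0.03271875 = 0.13901125 → 0.139.

0.139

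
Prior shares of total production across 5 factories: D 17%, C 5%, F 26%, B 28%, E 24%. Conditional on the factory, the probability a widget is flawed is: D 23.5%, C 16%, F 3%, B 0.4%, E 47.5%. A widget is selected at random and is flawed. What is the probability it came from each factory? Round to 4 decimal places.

Prior × likelihood for each hypothesis:
  D: 0.17 × 0.235 = 0.03995
  C: 0.05 × 0.16 = 0.008
  F: 0.26 × 0.03 = 0.0078
  B: 0.28 × 0.004 = 0.00112
  E: 0.24 × 0.475 = 0.114
Sum = 0.17087.
P(D | flawed) = 0.03995/0.17087 ≈ 0.2338
P(C | flawed) = 0.008/0.17087 ≈ 0.0468
P(F | flawed) = 0.0078/0.17087 ≈ 0.0456
P(B | flawed) = 0.00112/0.17087 ≈ 0.0066
P(E | flawed) = 0.114/0.17087 ≈ 0.6672
(Check: 0.2338+0.0468+0.0456+0.0066+0.6672 = 1.0000.)

D 0.2338, C 0.0468, F 0.0456, B 0.0066, E 0.6672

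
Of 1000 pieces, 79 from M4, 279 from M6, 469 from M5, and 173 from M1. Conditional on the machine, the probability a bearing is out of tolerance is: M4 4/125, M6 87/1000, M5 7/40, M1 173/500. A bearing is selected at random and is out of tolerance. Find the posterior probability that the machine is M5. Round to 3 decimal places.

Unnormalized posteriors (prior × likelihood):
  M4: 0.079 × 0.032 = 0.002528
  M6: 0.279 × 0.087 = 0.024273
  M5: 0.469 × 0.175 = 0.082075
  M1: 0.173 × 0.346 = 0.059858
Total = 0.168734.
P(M5 | evidence) = 0.082075 / 0.168734 ≈ 0.486.

0.486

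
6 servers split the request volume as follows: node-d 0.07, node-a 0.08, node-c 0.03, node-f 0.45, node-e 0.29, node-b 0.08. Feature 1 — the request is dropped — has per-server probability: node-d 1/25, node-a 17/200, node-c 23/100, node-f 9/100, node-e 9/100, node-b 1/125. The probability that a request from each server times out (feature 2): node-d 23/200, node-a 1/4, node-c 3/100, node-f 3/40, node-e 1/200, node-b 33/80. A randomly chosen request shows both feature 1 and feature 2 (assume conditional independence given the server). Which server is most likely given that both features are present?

node-f

Prior × likelihood for each hypothesis:
  node-d: 0.07 × 0.04 × 0.115 = 0.000322
  node-a: 0.08 × 0.085 × 0.25 = 0.0017
  node-c: 0.03 × 0.23 × 0.03 = 0.000207
  node-f: 0.45 × 0.09 × 0.075 = 0.0030375
  node-e: 0.29 × 0.09 × 0.005 = 0.0001305
  node-b: 0.08 × 0.008 × 0.4125 = 0.000264
Normalizing constant = 0.005661.
Largest term belongs to node-f, so node-f is most probable.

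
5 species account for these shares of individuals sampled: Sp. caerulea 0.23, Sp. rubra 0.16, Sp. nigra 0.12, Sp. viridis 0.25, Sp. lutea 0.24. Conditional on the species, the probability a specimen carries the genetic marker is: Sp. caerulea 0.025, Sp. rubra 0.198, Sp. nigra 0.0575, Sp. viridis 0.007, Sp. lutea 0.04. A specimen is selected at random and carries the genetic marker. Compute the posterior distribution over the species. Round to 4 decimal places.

By Bayes' rule, posterior ∝ prior × likelihood:
  Sp. caerulea: 0.23 × 0.025 = 0.00575
  Sp. rubra: 0.16 × 0.198 = 0.03168
  Sp. nigra: 0.12 × 0.0575 = 0.0069
  Sp. viridis: 0.25 × 0.007 = 0.00175
  Sp. lutea: 0.24 × 0.04 = 0.0096
Total = 0.05568.
P(Sp. caerulea | marker) = 0.00575/0.05568 ≈ 0.1033
P(Sp. rubra | marker) = 0.03168/0.05568 ≈ 0.5690
P(Sp. nigra | marker) = 0.0069/0.05568 ≈ 0.1239
P(Sp. viridis | marker) = 0.00175/0.05568 ≈ 0.0314
P(Sp. lutea | marker) = 0.0096/0.05568 ≈ 0.1724
(Check: 0.1033+0.5690+0.1239+0.0314+0.1724 = 1.0000.)

Sp. caerulea 0.1033, Sp. rubra 0.5690, Sp. nigra 0.1239, Sp. viridis 0.0314, Sp. lutea 0.1724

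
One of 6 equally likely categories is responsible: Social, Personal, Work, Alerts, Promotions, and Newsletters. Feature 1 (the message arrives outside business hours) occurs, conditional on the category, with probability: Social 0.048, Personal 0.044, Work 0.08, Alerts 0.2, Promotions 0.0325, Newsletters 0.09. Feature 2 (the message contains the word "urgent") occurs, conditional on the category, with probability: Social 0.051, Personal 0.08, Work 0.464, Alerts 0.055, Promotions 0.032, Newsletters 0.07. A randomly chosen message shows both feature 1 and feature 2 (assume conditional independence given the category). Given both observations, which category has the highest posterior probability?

Since the prior is uniform, the posterior is proportional to the likelihood:
  Social: 0.048 × 0.051 = 0.002448
  Personal: 0.044 × 0.08 = 0.00352
  Work: 0.08 × 0.464 = 0.03712
  Alerts: 0.2 × 0.055 = 0.011
  Promotions: 0.0325 × 0.032 = 0.00104
  Newsletters: 0.09 × 0.07 = 0.0063
Total = 0.061428.
Largest term belongs to Work, so Work is most probable.

Work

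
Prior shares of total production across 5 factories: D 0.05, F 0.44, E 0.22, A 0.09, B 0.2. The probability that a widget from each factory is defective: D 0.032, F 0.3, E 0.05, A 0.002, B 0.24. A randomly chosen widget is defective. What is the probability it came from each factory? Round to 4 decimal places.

D 0.0083, F 0.6847, E 0.0571, A 0.0009, B 0.2490

By Bayes' rule, posterior ∝ prior × likelihood:
  D: 0.05 × 0.032 = 0.0016
  F: 0.44 × 0.3 = 0.132
  E: 0.22 × 0.05 = 0.011
  A: 0.09 × 0.002 = 0.00018
  B: 0.2 × 0.24 = 0.048
Total = 0.19278.
P(D | defective) = 0.0016/0.19278 ≈ 0.0083
P(F | defective) = 0.132/0.19278 ≈ 0.6847
P(E | defective) = 0.011/0.19278 ≈ 0.0571
P(A | defective) = 0.00018/0.19278 ≈ 0.0009
P(B | defective) = 0.048/0.19278 ≈ 0.2490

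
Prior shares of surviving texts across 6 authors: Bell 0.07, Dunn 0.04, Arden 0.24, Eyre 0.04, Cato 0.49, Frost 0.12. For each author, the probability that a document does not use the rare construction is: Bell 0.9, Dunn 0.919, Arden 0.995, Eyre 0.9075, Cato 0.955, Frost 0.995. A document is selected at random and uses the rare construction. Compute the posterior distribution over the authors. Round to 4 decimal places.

Bell 0.1852, Dunn 0.0857, Arden 0.0318, Eyre 0.0979, Cato 0.5835, Frost 0.0159

Taking complements, P(rare-form | each) = Bell 0.1, Dunn 0.081, Arden 0.005, Eyre 0.0925, Cato 0.045, Frost 0.005.
Unnormalized posteriors (prior × likelihood):
  Bell: 0.07 × 0.1 = 0.007
  Dunn: 0.04 × 0.081 = 0.00324
  Arden: 0.24 × 0.005 = 0.0012
  Eyre: 0.04 × 0.0925 = 0.0037
  Cato: 0.49 × 0.045 = 0.02205
  Frost: 0.12 × 0.005 = 0.0006
Normalizing constant = 0.03779.
P(Bell | rare-form) = 0.007/0.03779 ≈ 0.1852
P(Dunn | rare-form) = 0.00324/0.03779 ≈ 0.0857
P(Arden | rare-form) = 0.0012/0.03779 ≈ 0.0318
P(Eyre | rare-form) = 0.0037/0.03779 ≈ 0.0979
P(Cato | rare-form) = 0.02205/0.03779 ≈ 0.5835
P(Frost | rare-form) = 0.0006/0.03779 ≈ 0.0159
(Check: 0.1852+0.0857+0.0318+0.0979+0.5835+0.0159 = 1.0000.)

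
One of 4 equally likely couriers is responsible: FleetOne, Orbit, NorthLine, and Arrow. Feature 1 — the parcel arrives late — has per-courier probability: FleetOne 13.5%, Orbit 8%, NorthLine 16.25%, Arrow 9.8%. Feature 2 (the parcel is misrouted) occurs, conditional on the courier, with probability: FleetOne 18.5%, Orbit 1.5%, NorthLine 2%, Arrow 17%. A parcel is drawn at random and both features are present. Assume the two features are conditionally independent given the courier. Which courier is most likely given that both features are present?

FleetOne

Since the prior is uniform, the posterior is proportional to the likelihood:
  FleetOne: 0.135 × 0.185 = 0.024975
  Orbit: 0.08 × 0.015 = 0.0012
  NorthLine: 0.1625 × 0.02 = 0.00325
  Arrow: 0.098 × 0.17 = 0.01666
Sum = 0.046085.
Largest term belongs to FleetOne, so FleetOne is most probable.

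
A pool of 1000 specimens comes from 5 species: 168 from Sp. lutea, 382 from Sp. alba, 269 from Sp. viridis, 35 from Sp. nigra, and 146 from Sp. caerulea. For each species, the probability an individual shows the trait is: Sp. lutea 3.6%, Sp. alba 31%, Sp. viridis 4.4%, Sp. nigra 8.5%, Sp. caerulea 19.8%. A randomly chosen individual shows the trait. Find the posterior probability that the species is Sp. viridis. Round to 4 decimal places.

0.0704

Compute prior × likelihood for every hypothesis:
  Sp. lutea: 0.168 × 0.036 = 0.006048
  Sp. alba: 0.382 × 0.31 = 0.11842
  Sp. viridis: 0.269 × 0.044 = 0.011836
  Sp. nigra: 0.035 × 0.085 = 0.002975
  Sp. caerulea: 0.146 × 0.198 = 0.028908
Normalizing constant = 0.168187.
P(Sp. viridis | evidence) = 0.011836 / 0.168187 ≈ 0.0704.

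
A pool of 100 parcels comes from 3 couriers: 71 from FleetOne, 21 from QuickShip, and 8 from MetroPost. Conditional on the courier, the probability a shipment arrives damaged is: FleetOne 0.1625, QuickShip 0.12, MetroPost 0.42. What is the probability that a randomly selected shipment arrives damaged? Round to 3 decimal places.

0.174

Unnormalized posteriors (prior × likelihood):
  FleetOne: 0.71 × 0.1625 = 0.115375
  QuickShip: 0.21 × 0.12 = 0.0252
  MetroPost: 0.08 × 0.42 = 0.0336
P(damaged) = 0.115375 + 0.0252 + 0.0336 = 0.174175 → 0.174.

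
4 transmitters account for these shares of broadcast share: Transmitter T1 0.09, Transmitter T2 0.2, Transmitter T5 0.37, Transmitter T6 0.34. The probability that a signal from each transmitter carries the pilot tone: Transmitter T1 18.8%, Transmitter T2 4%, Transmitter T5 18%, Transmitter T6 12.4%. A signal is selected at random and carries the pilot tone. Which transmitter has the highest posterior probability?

Transmitter T5

Compute prior × likelihood for every hypothesis:
  Transmitter T1: 0.09 × 0.188 = 0.01692
  Transmitter T2: 0.2 × 0.04 = 0.008
  Transmitter T5: 0.37 × 0.18 = 0.0666
  Transmitter T6: 0.34 × 0.124 = 0.04216
Sum = 0.13368.
Largest term belongs to Transmitter T5, so Transmitter T5 is most probable.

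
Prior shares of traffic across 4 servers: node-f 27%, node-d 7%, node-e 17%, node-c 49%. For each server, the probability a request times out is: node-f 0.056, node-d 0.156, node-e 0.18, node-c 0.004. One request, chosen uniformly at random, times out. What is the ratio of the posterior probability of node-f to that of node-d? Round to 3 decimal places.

1.385

By Bayes' rule, posterior ∝ prior × likelihood:
  node-f: 0.27 × 0.056 = 0.01512
  node-d: 0.07 × 0.156 = 0.01092
  node-e: 0.17 × 0.18 = 0.0306
  node-c: 0.49 × 0.004 = 0.00196
Sum = 0.0586.
The ratio is 0.01512 / 0.01092 (the normalizer cancels) = 1.385.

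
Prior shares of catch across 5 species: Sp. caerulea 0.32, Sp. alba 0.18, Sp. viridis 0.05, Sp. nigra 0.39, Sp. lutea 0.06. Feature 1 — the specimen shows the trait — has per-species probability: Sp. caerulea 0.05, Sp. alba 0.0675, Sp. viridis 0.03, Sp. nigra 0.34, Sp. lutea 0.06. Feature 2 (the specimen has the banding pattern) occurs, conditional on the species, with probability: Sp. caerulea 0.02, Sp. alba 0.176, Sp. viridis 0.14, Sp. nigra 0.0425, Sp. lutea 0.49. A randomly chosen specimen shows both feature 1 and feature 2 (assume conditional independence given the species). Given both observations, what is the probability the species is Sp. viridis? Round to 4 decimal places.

0.0209

By Bayes' rule, posterior ∝ prior × likelihood:
  Sp. caerulea: 0.32 × 0.05 × 0.02 = 0.00032
  Sp. alba: 0.18 × 0.0675 × 0.176 = 0.0021384
  Sp. viridis: 0.05 × 0.03 × 0.14 = 0.00021
  Sp. nigra: 0.39 × 0.34 × 0.0425 = 0.0056355
  Sp. lutea: 0.06 × 0.06 × 0.49 = 0.001764
Normalizing constant = 0.0100679.
P(Sp. viridis | evidence) = 0.00021 / 0.0100679 ≈ 0.0209.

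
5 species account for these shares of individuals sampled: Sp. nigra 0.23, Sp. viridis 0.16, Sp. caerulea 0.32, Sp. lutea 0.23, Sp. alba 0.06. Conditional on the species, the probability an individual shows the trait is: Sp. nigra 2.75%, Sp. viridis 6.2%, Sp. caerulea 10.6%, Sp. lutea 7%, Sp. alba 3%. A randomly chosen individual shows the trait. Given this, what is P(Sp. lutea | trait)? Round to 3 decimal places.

0.237

Compute prior × likelihood for every hypothesis:
  Sp. nigra: 0.23 × 0.0275 = 0.006325
  Sp. viridis: 0.16 × 0.062 = 0.00992
  Sp. caerulea: 0.32 × 0.106 = 0.03392
  Sp. lutea: 0.23 × 0.07 = 0.0161
  Sp. alba: 0.06 × 0.03 = 0.0018
Normalizing constant = 0.068065.
P(Sp. lutea | evidence) = 0.0161 / 0.068065 ≈ 0.237.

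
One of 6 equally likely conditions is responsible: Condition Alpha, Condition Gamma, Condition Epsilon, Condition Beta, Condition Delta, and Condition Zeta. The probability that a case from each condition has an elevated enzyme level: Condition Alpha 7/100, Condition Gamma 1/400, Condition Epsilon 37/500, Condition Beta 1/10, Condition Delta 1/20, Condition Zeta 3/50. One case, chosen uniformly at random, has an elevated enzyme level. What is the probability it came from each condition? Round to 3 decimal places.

With a uniform prior (1/6 each), posterior ∝ likelihood:
  Condition Alpha: 0.07
  Condition Gamma: 0.0025
  Condition Epsilon: 0.074
  Condition Beta: 0.1
  Condition Delta: 0.05
  Condition Zeta: 0.06
Normalizing constant = 0.3565.
P(Condition Alpha | elevated) = 0.07/0.3565 ≈ 0.196
P(Condition Gamma | elevated) = 0.0025/0.3565 ≈ 0.007
P(Condition Epsilon | elevated) = 0.074/0.3565 ≈ 0.208
P(Condition Beta | elevated) = 0.1/0.3565 ≈ 0.281
P(Condition Delta | elevated) = 0.05/0.3565 ≈ 0.140
P(Condition Zeta | elevated) = 0.06/0.3565 ≈ 0.168

Condition Alpha 0.196, Condition Gamma 0.007, Condition Epsilon 0.208, Condition Beta 0.281, Condition Delta 0.140, Condition Zeta 0.168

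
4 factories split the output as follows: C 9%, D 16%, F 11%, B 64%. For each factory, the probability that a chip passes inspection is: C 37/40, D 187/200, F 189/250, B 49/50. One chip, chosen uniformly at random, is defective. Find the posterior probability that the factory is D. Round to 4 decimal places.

Taking complements, P(defective | each) = C 0.075, D 0.065, F 0.244, B 0.02.
Unnormalized posteriors (prior × likelihood):
  C: 0.09 × 0.075 = 0.00675
  D: 0.16 × 0.065 = 0.0104
  F: 0.11 × 0.244 = 0.02684
  B: 0.64 × 0.02 = 0.0128
Total = 0.05679.
P(D | evidence) = 0.0104 / 0.05679 ≈ 0.1831.

0.1831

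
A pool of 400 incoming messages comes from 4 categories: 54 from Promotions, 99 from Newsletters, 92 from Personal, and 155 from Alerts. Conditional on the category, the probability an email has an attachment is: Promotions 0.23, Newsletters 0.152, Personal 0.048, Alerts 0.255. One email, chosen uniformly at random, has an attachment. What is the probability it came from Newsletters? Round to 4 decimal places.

Unnormalized posteriors (prior × likelihood):
  Promotions: 0.135 × 0.23 = 0.03105
  Newsletters: 0.2475 × 0.152 = 0.03762
  Personal: 0.23 × 0.048 = 0.01104
  Alerts: 0.3875 × 0.255 = 0.0988125
Sum = 0.1785225.
P(Newsletters | evidence) = 0.03762 / 0.1785225 ≈ 0.2107.

0.2107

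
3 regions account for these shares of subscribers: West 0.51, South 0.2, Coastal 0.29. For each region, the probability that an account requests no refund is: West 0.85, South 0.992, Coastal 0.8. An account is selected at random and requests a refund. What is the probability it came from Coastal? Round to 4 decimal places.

Taking complements, P(refund | each) = West 0.15, South 0.008, Coastal 0.2.
Compute prior × likelihood for every hypothesis:
  West: 0.51 × 0.15 = 0.0765
  South: 0.2 × 0.008 = 0.0016
  Coastal: 0.29 × 0.2 = 0.058
Normalizing constant = 0.1361.
P(Coastal | evidence) = 0.058 / 0.1361 ≈ 0.4262.

0.4262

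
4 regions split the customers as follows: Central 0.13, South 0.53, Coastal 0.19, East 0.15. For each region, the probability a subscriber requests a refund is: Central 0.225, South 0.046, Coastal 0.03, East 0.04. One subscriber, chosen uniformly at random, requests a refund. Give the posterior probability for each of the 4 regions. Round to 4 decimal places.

Compute prior × likelihood for every hypothesis:
  Central: 0.13 × 0.225 = 0.02925
  South: 0.53 × 0.046 = 0.02438
  Coastal: 0.19 × 0.03 = 0.0057
  East: 0.15 × 0.04 = 0.006
Total = 0.06533.
P(Central | refund) = 0.02925/0.06533 ≈ 0.4477
P(South | refund) = 0.02438/0.06533 ≈ 0.3732
P(Coastal | refund) = 0.0057/0.06533 ≈ 0.0872
P(East | refund) = 0.006/0.06533 ≈ 0.0918

Central 0.4477, South 0.3732, Coastal 0.0872, East 0.0918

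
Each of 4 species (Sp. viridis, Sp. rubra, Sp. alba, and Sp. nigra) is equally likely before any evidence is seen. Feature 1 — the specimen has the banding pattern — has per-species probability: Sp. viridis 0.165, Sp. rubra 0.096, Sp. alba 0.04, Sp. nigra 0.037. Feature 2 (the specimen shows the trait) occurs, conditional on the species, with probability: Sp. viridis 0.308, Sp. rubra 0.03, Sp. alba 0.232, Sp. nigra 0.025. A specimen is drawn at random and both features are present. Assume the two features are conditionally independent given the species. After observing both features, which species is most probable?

With a uniform prior (1/4 each), posterior ∝ likelihood:
  Sp. viridis: 0.165 × 0.308 = 0.05082
  Sp. rubra: 0.096 × 0.03 = 0.00288
  Sp. alba: 0.04 × 0.232 = 0.00928
  Sp. nigra: 0.037 × 0.025 = 0.000925
Total = 0.063905.
Largest term belongs to Sp. viridis, so Sp. viridis is most probable.

Sp. viridis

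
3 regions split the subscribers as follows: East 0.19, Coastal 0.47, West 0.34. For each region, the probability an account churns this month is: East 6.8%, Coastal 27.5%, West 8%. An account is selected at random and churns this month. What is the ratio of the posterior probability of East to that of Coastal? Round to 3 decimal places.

Compute prior × likelihood for every hypothesis:
  East: 0.19 × 0.068 = 0.01292
  Coastal: 0.47 × 0.275 = 0.12925
  West: 0.34 × 0.08 = 0.0272
Normalizing constant = 0.16937.
The ratio is 0.01292 / 0.12925 (the normalizer cancels) = 0.100.

0.100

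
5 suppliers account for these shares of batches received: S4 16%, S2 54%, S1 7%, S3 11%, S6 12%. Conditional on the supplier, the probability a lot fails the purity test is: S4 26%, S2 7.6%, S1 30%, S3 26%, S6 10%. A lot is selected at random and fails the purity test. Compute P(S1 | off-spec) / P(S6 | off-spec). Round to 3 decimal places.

1.750

By Bayes' rule, posterior ∝ prior × likelihood:
  S4: 0.16 × 0.26 = 0.0416
  S2: 0.54 × 0.076 = 0.04104
  S1: 0.07 × 0.3 = 0.021
  S3: 0.11 × 0.26 = 0.0286
  S6: 0.12 × 0.1 = 0.012
Normalizing constant = 0.14424.
The ratio is 0.021 / 0.012 (the normalizer cancels) = 1.750.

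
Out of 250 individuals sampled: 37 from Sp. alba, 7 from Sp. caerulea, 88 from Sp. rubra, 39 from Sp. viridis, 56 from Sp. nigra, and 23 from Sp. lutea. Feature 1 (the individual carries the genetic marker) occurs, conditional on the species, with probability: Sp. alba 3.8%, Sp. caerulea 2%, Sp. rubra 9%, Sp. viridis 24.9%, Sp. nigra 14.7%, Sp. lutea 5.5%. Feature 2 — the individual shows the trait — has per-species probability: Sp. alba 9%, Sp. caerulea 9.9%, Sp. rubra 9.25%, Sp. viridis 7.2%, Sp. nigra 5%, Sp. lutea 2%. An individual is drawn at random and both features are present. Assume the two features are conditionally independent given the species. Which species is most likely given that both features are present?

Compute prior × likelihood for every hypothesis:
  Sp. alba: 0.148 × 0.038 × 0.09 = 0.00050616
  Sp. caerulea: 0.028 × 0.02 × 0.099 = 0.00005544
  Sp. rubra: 0.352 × 0.09 × 0.0925 = 0.0029304
  Sp. viridis: 0.156 × 0.249 × 0.072 = 0.002796768
  Sp. nigra: 0.224 × 0.147 × 0.05 = 0.0016464
  Sp. lutea: 0.092 × 0.055 × 0.02 = 0.0001012
Normalizing constant = 0.008036368.
Largest term belongs to Sp. rubra, so Sp. rubra is most probable.

Sp. rubra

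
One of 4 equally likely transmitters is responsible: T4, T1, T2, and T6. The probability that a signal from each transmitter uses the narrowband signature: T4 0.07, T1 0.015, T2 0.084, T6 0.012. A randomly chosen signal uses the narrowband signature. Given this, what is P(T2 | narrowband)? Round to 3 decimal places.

0.464

With a uniform prior (1/4 each), posterior ∝ likelihood:
  T4: 0.07
  T1: 0.015
  T2: 0.084
  T6: 0.012
Normalizing constant = 0.181.
P(T2 | evidence) = 0.084 / 0.181 ≈ 0.464.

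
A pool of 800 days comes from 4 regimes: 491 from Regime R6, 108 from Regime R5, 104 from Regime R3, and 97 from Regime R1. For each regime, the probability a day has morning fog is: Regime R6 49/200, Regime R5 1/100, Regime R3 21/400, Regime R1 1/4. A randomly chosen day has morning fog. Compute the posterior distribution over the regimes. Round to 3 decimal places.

Prior × likelihood for each hypothesis:
  Regime R6: 0.61375 × 0.245 = 0.15036875
  Regime R5: 0.135 × 0.01 = 0.00135
  Regime R3: 0.13 × 0.0525 = 0.006825
  Regime R1: 0.12125 × 0.25 = 0.0303125
Normalizing constant = 0.18885625.
P(Regime R6 | fog) = 0.15036875/0.18885625 ≈ 0.796
P(Regime R5 | fog) = 0.00135/0.18885625 ≈ 0.007
P(Regime R3 | fog) = 0.006825/0.18885625 ≈ 0.036
P(Regime R1 | fog) = 0.0303125/0.18885625 ≈ 0.161

Regime R6 0.796, Regime R5 0.007, Regime R3 0.036, Regime R1 0.161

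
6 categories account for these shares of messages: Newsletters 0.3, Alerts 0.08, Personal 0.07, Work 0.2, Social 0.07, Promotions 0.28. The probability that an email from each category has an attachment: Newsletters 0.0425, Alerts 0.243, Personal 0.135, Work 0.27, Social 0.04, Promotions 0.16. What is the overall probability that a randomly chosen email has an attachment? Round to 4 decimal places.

Unnormalized posteriors (prior × likelihood):
  Newsletters: 0.3 × 0.0425 = 0.01275
  Alerts: 0.08 × 0.243 = 0.01944
  Personal: 0.07 × 0.135 = 0.00945
  Work: 0.2 × 0.27 = 0.054
  Social: 0.07 × 0.04 = 0.0028
  Promotions: 0.28 × 0.16 = 0.0448
P(attachment) = 0.01275 + 0.01944 + 0.00945 + 0.054 + 0.0028 + 0.0448 = 0.14324 → 0.1432.

0.1432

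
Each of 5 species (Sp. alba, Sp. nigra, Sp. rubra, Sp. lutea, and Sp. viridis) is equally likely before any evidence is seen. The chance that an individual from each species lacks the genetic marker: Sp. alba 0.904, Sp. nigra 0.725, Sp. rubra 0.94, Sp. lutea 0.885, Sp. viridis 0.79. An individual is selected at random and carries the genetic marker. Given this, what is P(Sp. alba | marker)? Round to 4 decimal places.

Taking complements, P(marker | each) = Sp. alba 0.096, Sp. nigra 0.275, Sp. rubra 0.06, Sp. lutea 0.115, Sp. viridis 0.21.
Since the prior is uniform, the posterior is proportional to the likelihood:
  Sp. alba: 0.096
  Sp. nigra: 0.275
  Sp. rubra: 0.06
  Sp. lutea: 0.115
  Sp. viridis: 0.21
Sum = 0.756.
P(Sp. alba | evidence) = 0.096 / 0.756 ≈ 0.1270.

0.1270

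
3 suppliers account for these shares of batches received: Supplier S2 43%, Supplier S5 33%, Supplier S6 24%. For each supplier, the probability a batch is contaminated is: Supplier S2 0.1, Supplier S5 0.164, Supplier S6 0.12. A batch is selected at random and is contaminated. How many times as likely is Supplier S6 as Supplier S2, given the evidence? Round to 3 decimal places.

0.670

Prior × likelihood for each hypothesis:
  Supplier S2: 0.43 × 0.1 = 0.043
  Supplier S5: 0.33 × 0.164 = 0.05412
  Supplier S6: 0.24 × 0.12 = 0.0288
Normalizing constant = 0.12592.
The ratio is 0.0288 / 0.043 (the normalizer cancels) = 0.670.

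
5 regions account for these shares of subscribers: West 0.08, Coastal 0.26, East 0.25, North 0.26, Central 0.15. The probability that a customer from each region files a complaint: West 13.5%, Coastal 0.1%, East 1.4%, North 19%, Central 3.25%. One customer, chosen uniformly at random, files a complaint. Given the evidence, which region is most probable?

Unnormalized posteriors (prior × likelihood):
  West: 0.08 × 0.135 = 0.0108
  Coastal: 0.26 × 0.001 = 0.00026
  East: 0.25 × 0.014 = 0.0035
  North: 0.26 × 0.19 = 0.0494
  Central: 0.15 × 0.0325 = 0.004875
Total = 0.068835.
Largest term belongs to North, so North is most probable.

North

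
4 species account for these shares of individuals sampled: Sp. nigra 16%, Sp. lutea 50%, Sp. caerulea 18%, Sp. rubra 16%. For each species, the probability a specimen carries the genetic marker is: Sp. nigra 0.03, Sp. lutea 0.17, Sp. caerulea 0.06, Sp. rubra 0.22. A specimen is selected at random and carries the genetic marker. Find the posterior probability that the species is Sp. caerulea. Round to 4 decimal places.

0.0795

By Bayes' rule, posterior ∝ prior × likelihood:
  Sp. nigra: 0.16 × 0.03 = 0.0048
  Sp. lutea: 0.5 × 0.17 = 0.085
  Sp. caerulea: 0.18 × 0.06 = 0.0108
  Sp. rubra: 0.16 × 0.22 = 0.0352
Sum = 0.1358.
P(Sp. caerulea | evidence) = 0.0108 / 0.1358 ≈ 0.0795.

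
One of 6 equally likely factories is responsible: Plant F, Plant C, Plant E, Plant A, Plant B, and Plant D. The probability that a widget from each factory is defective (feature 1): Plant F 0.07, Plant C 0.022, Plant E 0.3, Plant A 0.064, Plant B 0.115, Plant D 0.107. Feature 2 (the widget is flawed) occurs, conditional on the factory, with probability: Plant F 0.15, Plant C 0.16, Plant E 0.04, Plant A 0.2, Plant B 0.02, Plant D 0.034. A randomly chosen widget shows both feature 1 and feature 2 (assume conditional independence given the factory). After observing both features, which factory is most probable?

Plant A

With a uniform prior (1/6 each), posterior ∝ likelihood:
  Plant F: 0.07 × 0.15 = 0.0105
  Plant C: 0.022 × 0.16 = 0.00352
  Plant E: 0.3 × 0.04 = 0.012
  Plant A: 0.064 × 0.2 = 0.0128
  Plant B: 0.115 × 0.02 = 0.0023
  Plant D: 0.107 × 0.034 = 0.003638
Sum = 0.044758.
Largest term belongs to Plant A, so Plant A is most probable.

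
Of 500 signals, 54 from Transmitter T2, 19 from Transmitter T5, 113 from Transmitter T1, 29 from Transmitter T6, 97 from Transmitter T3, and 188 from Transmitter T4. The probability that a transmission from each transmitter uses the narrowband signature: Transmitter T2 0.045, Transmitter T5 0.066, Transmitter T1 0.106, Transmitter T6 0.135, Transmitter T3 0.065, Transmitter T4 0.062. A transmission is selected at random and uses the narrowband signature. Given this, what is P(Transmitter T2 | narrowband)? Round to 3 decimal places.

0.065

Prior × likelihood for each hypothesis:
  Transmitter T2: 0.108 × 0.045 = 0.00486
  Transmitter T5: 0.038 × 0.066 = 0.002508
  Transmitter T1: 0.226 × 0.106 = 0.023956
  Transmitter T6: 0.058 × 0.135 = 0.00783
  Transmitter T3: 0.194 × 0.065 = 0.01261
  Transmitter T4: 0.376 × 0.062 = 0.023312
Sum = 0.075076.
P(Transmitter T2 | evidence) = 0.00486 / 0.075076 ≈ 0.065.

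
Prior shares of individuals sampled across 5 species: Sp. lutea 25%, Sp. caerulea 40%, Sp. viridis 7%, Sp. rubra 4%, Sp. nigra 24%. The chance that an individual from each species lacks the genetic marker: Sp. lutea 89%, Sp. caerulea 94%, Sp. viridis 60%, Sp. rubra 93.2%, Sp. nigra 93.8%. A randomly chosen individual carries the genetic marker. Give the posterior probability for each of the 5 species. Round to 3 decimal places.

Sp. lutea 0.283, Sp. caerulea 0.247, Sp. viridis 0.288, Sp. rubra 0.028, Sp. nigra 0.153

Taking complements, P(marker | each) = Sp. lutea 0.11, Sp. caerulea 0.06, Sp. viridis 0.4, Sp. rubra 0.068, Sp. nigra 0.062.
Prior × likelihood for each hypothesis:
  Sp. lutea: 0.25 × 0.11 = 0.0275
  Sp. caerulea: 0.4 × 0.06 = 0.024
  Sp. viridis: 0.07 × 0.4 = 0.028
  Sp. rubra: 0.04 × 0.068 = 0.00272
  Sp. nigra: 0.24 × 0.062 = 0.01488
Total = 0.0971.
P(Sp. lutea | marker) = 0.0275/0.0971 ≈ 0.283
P(Sp. caerulea | marker) = 0.024/0.0971 ≈ 0.247
P(Sp. viridis | marker) = 0.028/0.0971 ≈ 0.288
P(Sp. rubra | marker) = 0.00272/0.0971 ≈ 0.028
P(Sp. nigra | marker) = 0.01488/0.0971 ≈ 0.153
(Check: 0.283+0.247+0.288+0.028+0.153 = 0.999.)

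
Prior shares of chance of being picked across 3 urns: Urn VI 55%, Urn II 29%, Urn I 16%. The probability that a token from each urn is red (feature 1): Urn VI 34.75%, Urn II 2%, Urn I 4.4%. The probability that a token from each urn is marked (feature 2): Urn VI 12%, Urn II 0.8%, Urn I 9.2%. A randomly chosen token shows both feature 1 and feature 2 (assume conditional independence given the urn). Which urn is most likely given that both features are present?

By Bayes' rule, posterior ∝ prior × likelihood:
  Urn VI: 0.55 × 0.3475 × 0.12 = 0.022935
  Urn II: 0.29 × 0.02 × 0.008 = 0.0000464
  Urn I: 0.16 × 0.044 × 0.092 = 0.00064768
Total = 0.02362908.
Largest term belongs to Urn VI, so Urn VI is most probable.

Urn VI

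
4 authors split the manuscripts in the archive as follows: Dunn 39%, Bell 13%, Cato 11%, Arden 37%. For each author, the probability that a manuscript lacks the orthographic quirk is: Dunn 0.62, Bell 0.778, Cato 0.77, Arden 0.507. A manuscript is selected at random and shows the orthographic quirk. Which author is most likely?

Taking complements, P(quirk | each) = Dunn 0.38, Bell 0.222, Cato 0.23, Arden 0.493.
Unnormalized posteriors (prior × likelihood):
  Dunn: 0.39 × 0.38 = 0.1482
  Bell: 0.13 × 0.222 = 0.02886
  Cato: 0.11 × 0.23 = 0.0253
  Arden: 0.37 × 0.493 = 0.18241
Total = 0.38477.
Largest term belongs to Arden, so Arden is most probable.

Arden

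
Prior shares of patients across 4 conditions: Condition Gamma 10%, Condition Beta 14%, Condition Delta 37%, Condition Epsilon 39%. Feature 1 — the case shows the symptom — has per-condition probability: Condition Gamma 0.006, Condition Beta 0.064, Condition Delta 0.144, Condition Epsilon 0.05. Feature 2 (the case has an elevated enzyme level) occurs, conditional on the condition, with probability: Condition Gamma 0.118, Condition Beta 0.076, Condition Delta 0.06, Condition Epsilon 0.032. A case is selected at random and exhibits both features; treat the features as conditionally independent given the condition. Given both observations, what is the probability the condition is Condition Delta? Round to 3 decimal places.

By Bayes' rule, posterior ∝ prior × likelihood:
  Condition Gamma: 0.1 × 0.006 × 0.118 = 0.0000708
  Condition Beta: 0.14 × 0.064 × 0.076 = 0.00068096
  Condition Delta: 0.37 × 0.144 × 0.06 = 0.0031968
  Condition Epsilon: 0.39 × 0.05 × 0.032 = 0.000624
Sum = 0.00457256.
P(Condition Delta | evidence) = 0.0031968 / 0.00457256 ≈ 0.699.

0.699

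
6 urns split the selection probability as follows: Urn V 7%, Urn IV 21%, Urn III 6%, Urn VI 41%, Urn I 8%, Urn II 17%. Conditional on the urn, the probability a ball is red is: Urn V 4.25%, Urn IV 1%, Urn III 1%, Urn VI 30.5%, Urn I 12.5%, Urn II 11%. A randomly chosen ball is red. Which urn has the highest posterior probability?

By Bayes' rule, posterior ∝ prior × likelihood:
  Urn V: 0.07 × 0.0425 = 0.002975
  Urn IV: 0.21 × 0.01 = 0.0021
  Urn III: 0.06 × 0.01 = 0.0006
  Urn VI: 0.41 × 0.305 = 0.12505
  Urn I: 0.08 × 0.125 = 0.01
  Urn II: 0.17 × 0.11 = 0.0187
Sum = 0.159425.
Largest term belongs to Urn VI, so Urn VI is most probable.

Urn VI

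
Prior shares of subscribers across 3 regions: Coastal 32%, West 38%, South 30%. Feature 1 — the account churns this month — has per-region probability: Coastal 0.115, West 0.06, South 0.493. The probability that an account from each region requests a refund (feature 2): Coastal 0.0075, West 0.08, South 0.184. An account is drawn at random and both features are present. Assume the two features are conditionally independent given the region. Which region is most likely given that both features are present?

Compute prior × likelihood for every hypothesis:
  Coastal: 0.32 × 0.115 × 0.0075 = 0.000276
  West: 0.38 × 0.06 × 0.08 = 0.001824
  South: 0.3 × 0.493 × 0.184 = 0.0272136
Sum = 0.0293136.
Largest term belongs to South, so South is most probable.

South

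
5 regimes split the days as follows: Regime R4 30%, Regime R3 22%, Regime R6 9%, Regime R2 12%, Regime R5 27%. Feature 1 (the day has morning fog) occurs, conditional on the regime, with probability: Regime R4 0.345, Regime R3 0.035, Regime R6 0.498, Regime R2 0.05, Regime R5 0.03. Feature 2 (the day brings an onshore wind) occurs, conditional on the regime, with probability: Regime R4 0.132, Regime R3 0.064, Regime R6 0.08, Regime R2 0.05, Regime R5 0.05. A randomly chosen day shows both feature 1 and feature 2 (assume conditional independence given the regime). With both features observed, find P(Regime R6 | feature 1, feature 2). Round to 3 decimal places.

0.194

By Bayes' rule, posterior ∝ prior × likelihood:
  Regime R4: 0.3 × 0.345 × 0.132 = 0.013662
  Regime R3: 0.22 × 0.035 × 0.064 = 0.0004928
  Regime R6: 0.09 × 0.498 × 0.08 = 0.0035856
  Regime R2: 0.12 × 0.05 × 0.05 = 0.0003
  Regime R5: 0.27 × 0.03 × 0.05 = 0.000405
Sum = 0.0184454.
P(Regime R6 | evidence) = 0.0035856 / 0.0184454 ≈ 0.194.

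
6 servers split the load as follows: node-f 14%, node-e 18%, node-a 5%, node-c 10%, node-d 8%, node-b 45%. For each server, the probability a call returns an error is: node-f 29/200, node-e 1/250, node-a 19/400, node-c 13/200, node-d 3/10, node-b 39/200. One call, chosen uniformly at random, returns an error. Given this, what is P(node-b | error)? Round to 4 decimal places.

Unnormalized posteriors (prior × likelihood):
  node-f: 0.14 × 0.145 = 0.0203
  node-e: 0.18 × 0.004 = 0.00072
  node-a: 0.05 × 0.0475 = 0.002375
  node-c: 0.1 × 0.065 = 0.0065
  node-d: 0.08 × 0.3 = 0.024
  node-b: 0.45 × 0.195 = 0.08775
Normalizing constant = 0.141645.
P(node-b | evidence) = 0.08775 / 0.141645 ≈ 0.6195.

0.6195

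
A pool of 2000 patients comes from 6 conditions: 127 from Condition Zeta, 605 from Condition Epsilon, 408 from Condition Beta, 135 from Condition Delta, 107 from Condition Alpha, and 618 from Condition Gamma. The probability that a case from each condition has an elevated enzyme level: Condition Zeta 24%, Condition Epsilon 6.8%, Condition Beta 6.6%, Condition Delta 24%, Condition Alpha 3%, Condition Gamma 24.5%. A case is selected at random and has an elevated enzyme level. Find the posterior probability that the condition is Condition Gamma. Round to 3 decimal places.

Unnormalized posteriors (prior × likelihood):
  Condition Zeta: 0.0635 × 0.24 = 0.01524
  Condition Epsilon: 0.3025 × 0.068 = 0.02057
  Condition Beta: 0.204 × 0.066 = 0.013464
  Condition Delta: 0.0675 × 0.24 = 0.0162
  Condition Alpha: 0.0535 × 0.03 = 0.001605
  Condition Gamma: 0.309 × 0.245 = 0.075705
Normalizing constant = 0.142784.
P(Condition Gamma | evidence) = 0.075705 / 0.142784 ≈ 0.530.

0.530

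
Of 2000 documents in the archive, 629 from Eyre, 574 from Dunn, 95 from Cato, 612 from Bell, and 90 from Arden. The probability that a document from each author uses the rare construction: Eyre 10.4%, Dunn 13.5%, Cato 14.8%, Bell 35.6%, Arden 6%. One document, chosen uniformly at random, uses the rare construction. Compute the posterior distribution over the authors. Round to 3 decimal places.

Eyre 0.172, Dunn 0.204, Cato 0.037, Bell 0.573, Arden 0.014

By Bayes' rule, posterior ∝ prior × likelihood:
  Eyre: 0.3145 × 0.104 = 0.032708
  Dunn: 0.287 × 0.135 = 0.038745
  Cato: 0.0475 × 0.148 = 0.00703
  Bell: 0.306 × 0.356 = 0.108936
  Arden: 0.045 × 0.06 = 0.0027
Sum = 0.190119.
P(Eyre | rare-form) = 0.032708/0.190119 ≈ 0.172
P(Dunn | rare-form) = 0.038745/0.190119 ≈ 0.204
P(Cato | rare-form) = 0.00703/0.190119 ≈ 0.037
P(Bell | rare-form) = 0.108936/0.190119 ≈ 0.573
P(Arden | rare-form) = 0.0027/0.190119 ≈ 0.014
(Check: 0.172+0.204+0.037+0.573+0.014 = 1.000.)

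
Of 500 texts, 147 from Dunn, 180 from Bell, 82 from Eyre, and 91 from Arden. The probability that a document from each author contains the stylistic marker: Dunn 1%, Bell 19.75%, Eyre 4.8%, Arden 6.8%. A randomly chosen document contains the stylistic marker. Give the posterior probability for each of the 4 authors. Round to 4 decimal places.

Dunn 0.0312, Bell 0.7541, Eyre 0.0835, Arden 0.1313

Unnormalized posteriors (prior × likelihood):
  Dunn: 0.294 × 0.01 = 0.00294
  Bell: 0.36 × 0.1975 = 0.0711
  Eyre: 0.164 × 0.048 = 0.007872
  Arden: 0.182 × 0.068 = 0.012376
Total = 0.094288.
P(Dunn | marker) = 0.00294/0.094288 ≈ 0.0312
P(Bell | marker) = 0.0711/0.094288 ≈ 0.7541
P(Eyre | marker) = 0.007872/0.094288 ≈ 0.0835
P(Arden | marker) = 0.012376/0.094288 ≈ 0.1313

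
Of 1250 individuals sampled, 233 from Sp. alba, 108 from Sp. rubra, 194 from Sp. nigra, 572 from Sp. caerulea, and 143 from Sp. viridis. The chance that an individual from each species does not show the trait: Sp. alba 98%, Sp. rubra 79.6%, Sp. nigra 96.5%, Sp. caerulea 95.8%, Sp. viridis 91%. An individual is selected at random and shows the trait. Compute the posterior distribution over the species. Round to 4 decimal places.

Taking complements, P(trait | each) = Sp. alba 0.02, Sp. rubra 0.204, Sp. nigra 0.035, Sp. caerulea 0.042, Sp. viridis 0.09.
Unnormalized posteriors (prior × likelihood):
  Sp. alba: 0.1864 × 0.02 = 0.003728
  Sp. rubra: 0.0864 × 0.204 = 0.0176256
  Sp. nigra: 0.1552 × 0.035 = 0.005432
  Sp. caerulea: 0.4576 × 0.042 = 0.0192192
  Sp. viridis: 0.1144 × 0.09 = 0.010296
Normalizing constant = 0.0563008.
P(Sp. alba | trait) = 0.003728/0.0563008 ≈ 0.0662
P(Sp. rubra | trait) = 0.0176256/0.0563008 ≈ 0.3131
P(Sp. nigra | trait) = 0.005432/0.0563008 ≈ 0.0965
P(Sp. caerulea | trait) = 0.0192192/0.0563008 ≈ 0.3414
P(Sp. viridis | trait) = 0.010296/0.0563008 ≈ 0.1829

Sp. alba 0.0662, Sp. rubra 0.3131, Sp. nigra 0.0965, Sp. caerulea 0.3414, Sp. viridis 0.1829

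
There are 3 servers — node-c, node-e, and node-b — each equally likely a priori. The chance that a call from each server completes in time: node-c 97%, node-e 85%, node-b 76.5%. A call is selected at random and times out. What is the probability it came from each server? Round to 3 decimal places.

Taking complements, P(timeout | each) = node-c 0.03, node-e 0.15, node-b 0.235.
With a uniform prior (1/3 each), posterior ∝ likelihood:
  node-c: 0.03
  node-e: 0.15
  node-b: 0.235
Total = 0.415.
P(node-c | timeout) = 0.03/0.415 ≈ 0.072
P(node-e | timeout) = 0.15/0.415 ≈ 0.361
P(node-b | timeout) = 0.235/0.415 ≈ 0.566

node-c 0.072, node-e 0.361, node-b 0.566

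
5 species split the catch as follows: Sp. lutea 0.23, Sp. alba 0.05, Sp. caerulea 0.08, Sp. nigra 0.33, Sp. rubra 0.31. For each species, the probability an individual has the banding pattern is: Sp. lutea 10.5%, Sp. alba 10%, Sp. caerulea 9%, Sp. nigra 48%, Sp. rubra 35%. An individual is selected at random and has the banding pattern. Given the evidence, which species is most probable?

Sp. nigra

Prior × likelihood for each hypothesis:
  Sp. lutea: 0.23 × 0.105 = 0.02415
  Sp. alba: 0.05 × 0.1 = 0.005
  Sp. caerulea: 0.08 × 0.09 = 0.0072
  Sp. nigra: 0.33 × 0.48 = 0.1584
  Sp. rubra: 0.31 × 0.35 = 0.1085
Total = 0.30325.
Largest term belongs to Sp. nigra, so Sp. nigra is most probable.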